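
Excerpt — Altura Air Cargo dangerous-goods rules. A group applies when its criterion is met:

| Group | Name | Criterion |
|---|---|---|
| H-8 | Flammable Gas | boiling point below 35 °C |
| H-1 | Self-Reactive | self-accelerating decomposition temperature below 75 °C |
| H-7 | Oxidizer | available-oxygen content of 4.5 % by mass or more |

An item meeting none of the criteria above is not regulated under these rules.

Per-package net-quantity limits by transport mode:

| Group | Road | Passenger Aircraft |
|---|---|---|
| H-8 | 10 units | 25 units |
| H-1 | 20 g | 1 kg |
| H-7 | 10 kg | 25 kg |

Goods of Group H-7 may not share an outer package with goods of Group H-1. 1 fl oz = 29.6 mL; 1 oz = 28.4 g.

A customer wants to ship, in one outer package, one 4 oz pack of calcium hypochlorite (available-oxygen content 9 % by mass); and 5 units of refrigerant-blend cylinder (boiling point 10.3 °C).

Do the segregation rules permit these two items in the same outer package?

Yes

Calcium hypochlorite: available-oxygen content 9 % by mass ≥ 4.5 % by mass → Group H-7 (Oxidizer).
With boiling point 10.3 °C (< 35 °C), the refrigerant-blend cylinder falls in Group H-8.
No segregation rule bars Group H-7 with Group H-8.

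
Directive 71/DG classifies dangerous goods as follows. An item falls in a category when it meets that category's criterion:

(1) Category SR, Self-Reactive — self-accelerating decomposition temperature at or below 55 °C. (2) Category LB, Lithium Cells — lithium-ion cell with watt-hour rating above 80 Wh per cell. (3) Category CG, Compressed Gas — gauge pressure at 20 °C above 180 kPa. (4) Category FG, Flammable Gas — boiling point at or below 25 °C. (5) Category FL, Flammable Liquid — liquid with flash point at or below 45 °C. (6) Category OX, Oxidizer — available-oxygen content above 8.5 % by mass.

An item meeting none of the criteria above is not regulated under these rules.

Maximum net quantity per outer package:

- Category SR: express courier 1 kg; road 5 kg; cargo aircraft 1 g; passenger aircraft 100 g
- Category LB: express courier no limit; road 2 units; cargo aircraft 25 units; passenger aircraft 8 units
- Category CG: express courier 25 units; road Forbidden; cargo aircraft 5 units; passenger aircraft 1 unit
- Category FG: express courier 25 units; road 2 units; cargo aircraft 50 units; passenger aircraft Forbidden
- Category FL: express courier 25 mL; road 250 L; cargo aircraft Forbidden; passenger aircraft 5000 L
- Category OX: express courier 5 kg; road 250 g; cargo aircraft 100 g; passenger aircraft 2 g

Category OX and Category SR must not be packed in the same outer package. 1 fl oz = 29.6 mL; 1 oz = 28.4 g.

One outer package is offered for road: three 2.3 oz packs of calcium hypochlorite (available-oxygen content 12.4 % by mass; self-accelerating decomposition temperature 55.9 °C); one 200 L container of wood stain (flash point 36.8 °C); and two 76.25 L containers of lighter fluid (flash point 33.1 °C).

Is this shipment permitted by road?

No

With available-oxygen content 12.4 % by mass (> 8.5 % by mass), the calcium hypochlorite falls in Category OX.
Flash point 36.8 °C meets the Category FL criterion (Flammable Liquid), so the wood stain is Category FL.
Lighter fluid: flash point 33.1 °C ≤ 45 °C → Category FL (Flammable Liquid).
Total Category FL: 200 L + (two 76.25 L containers = 152.5 L) = 352.5 L.
That exceeds the Category FL road limit of 250 L.
Category OX quantity: three 2.3 oz packs = 195.96 g.
195.96 g is within the road limit of 250 g for Category OX.
The segregation rule (Category OX with Category SR) does not apply to Category FL with Category OX.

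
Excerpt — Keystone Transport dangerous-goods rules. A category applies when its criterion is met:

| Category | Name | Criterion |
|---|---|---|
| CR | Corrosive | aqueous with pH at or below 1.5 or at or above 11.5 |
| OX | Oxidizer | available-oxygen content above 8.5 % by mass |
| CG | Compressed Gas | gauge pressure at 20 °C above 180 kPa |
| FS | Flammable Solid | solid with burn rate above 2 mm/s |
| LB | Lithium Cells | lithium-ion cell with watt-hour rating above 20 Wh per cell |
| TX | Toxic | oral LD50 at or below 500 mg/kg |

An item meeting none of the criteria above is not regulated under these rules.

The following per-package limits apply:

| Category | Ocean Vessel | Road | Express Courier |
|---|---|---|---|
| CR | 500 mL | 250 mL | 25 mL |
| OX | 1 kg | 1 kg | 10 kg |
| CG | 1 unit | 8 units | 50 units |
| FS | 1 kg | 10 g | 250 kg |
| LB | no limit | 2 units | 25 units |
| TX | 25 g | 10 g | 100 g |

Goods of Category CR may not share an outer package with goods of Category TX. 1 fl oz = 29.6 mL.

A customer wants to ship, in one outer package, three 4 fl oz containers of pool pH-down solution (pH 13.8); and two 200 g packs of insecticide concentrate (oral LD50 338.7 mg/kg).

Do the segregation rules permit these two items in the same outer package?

The pool pH-down solution has pH 13.8, which is ≥ 11.5, so it is Category CR (Corrosive).
Insecticide concentrate: oral LD50 338.7 mg/kg ≤ 500 mg/kg → Category TX (Toxic).
Category CR and Category TX may not share an outer package.

No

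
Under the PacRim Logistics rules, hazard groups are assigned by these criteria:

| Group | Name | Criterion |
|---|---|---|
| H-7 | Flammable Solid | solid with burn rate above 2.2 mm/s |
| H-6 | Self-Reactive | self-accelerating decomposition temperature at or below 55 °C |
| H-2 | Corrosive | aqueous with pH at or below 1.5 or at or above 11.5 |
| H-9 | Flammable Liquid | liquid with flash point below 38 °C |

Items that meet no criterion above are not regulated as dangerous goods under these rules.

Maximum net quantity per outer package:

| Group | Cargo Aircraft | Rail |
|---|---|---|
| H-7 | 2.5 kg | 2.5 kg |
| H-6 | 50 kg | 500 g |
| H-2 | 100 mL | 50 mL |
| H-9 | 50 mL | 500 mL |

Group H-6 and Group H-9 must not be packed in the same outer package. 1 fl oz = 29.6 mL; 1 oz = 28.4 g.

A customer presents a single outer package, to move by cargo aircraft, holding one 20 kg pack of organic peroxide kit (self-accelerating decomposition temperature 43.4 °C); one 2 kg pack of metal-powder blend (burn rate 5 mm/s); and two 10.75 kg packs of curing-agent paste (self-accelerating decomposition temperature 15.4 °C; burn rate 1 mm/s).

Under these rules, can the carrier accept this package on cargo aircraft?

Yes

With self-accelerating decomposition temperature 43.4 °C (≤ 55 °C), the organic peroxide kit falls in Group H-6.
The metal-powder blend has burn rate 5 mm/s, which is > 2.2 mm/s, so it is Group H-7 (Flammable Solid).
Self-accelerating decomposition temperature 15.4 °C meets the Group H-6 criterion (Self-Reactive), so the curing-agent paste is Group H-6.
Group H-6 net quantity: 20 kg + (two 10.75 kg packs = 21.5 kg) = 41.5 kg.
41.5 kg is within the cargo aircraft limit of 50 kg for Group H-6.
Group H-7 quantity: 2 kg.
2 kg is within the cargo aircraft limit of 2.5 kg for Group H-7.
The segregation rule (Group H-6 with Group H-9) does not apply to Group H-6 with Group H-7.
Every hazard group is within its cargo aircraft limit and no segregation rule is violated.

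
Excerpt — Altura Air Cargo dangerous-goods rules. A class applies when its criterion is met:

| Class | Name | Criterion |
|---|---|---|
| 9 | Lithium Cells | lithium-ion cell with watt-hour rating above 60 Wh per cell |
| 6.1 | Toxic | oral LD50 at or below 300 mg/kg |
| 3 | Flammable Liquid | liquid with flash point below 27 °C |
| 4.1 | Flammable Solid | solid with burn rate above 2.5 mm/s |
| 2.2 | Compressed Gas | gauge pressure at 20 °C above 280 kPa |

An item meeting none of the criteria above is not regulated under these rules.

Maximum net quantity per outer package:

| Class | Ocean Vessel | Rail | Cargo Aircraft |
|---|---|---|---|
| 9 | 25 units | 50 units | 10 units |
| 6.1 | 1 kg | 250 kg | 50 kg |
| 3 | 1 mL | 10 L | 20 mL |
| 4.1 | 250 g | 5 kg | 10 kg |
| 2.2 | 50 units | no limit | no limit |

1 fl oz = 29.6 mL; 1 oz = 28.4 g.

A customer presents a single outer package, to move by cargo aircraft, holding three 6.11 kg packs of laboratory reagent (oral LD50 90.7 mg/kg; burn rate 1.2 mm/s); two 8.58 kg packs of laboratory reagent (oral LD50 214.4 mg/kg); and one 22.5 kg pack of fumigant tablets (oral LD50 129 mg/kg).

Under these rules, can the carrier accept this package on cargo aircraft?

Oral LD50 90.7 mg/kg meets the Class 6.1 criterion (Toxic), so the laboratory reagent is Class 6.1.
The laboratory reagent has oral LD50 214.4 mg/kg, which is ≤ 300 mg/kg, so it is Class 6.1 (Toxic).
With oral LD50 129 mg/kg (≤ 300 mg/kg), the fumigant tablets fall in Class 6.1.
Class 6.1 net quantity: (three 6.11 kg packs = 18.33 kg) + (two 8.58 kg packs = 17.16 kg) + 22.5 kg = 57.99 kg.
That exceeds the Class 6.1 cargo aircraft limit of 50 kg.

No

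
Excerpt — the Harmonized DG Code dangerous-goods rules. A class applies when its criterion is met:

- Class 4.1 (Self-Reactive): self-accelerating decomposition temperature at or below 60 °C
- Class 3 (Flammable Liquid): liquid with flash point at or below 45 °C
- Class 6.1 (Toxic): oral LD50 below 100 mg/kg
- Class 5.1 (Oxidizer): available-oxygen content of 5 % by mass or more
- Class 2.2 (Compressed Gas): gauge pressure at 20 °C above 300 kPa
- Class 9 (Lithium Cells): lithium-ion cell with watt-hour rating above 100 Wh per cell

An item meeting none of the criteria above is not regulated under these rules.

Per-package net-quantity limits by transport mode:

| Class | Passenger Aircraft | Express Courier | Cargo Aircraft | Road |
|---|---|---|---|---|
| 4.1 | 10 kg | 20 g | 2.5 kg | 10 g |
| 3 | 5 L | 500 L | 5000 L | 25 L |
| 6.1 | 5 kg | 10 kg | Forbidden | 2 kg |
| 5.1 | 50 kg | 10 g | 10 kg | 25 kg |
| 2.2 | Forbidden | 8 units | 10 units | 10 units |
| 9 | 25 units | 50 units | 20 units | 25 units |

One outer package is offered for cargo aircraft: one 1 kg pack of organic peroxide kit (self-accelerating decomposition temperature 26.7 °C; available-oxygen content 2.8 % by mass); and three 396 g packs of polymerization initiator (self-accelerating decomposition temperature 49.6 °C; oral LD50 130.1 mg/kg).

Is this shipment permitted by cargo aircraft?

Yes

The organic peroxide kit has self-accelerating decomposition temperature 26.7 °C, which is ≤ 60 °C, so it is Class 4.1 (Self-Reactive).
The polymerization initiator has self-accelerating decomposition temperature 49.6 °C, which is ≤ 60 °C, so it is Class 4.1 (Self-Reactive).
Total Class 4.1: 1 kg + (three 396 g packs = 1.188 kg) = 2.188 kg.
That is within the Class 4.1 cargo aircraft limit of 2.5 kg.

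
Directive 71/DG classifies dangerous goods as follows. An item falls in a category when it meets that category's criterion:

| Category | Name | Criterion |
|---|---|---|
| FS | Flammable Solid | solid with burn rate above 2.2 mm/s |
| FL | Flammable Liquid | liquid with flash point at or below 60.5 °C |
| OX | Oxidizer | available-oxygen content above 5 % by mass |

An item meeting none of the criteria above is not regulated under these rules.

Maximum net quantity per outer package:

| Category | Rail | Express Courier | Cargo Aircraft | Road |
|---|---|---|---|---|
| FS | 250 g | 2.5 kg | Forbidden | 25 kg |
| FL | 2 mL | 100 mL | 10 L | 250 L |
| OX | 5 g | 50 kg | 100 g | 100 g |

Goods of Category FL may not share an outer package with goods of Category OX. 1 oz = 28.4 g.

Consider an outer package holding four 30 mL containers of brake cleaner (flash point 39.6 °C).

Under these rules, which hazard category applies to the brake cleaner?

Category FL

Flash point 39.6 °C meets the Category FL criterion (Flammable Liquid), so the brake cleaner is Category FL.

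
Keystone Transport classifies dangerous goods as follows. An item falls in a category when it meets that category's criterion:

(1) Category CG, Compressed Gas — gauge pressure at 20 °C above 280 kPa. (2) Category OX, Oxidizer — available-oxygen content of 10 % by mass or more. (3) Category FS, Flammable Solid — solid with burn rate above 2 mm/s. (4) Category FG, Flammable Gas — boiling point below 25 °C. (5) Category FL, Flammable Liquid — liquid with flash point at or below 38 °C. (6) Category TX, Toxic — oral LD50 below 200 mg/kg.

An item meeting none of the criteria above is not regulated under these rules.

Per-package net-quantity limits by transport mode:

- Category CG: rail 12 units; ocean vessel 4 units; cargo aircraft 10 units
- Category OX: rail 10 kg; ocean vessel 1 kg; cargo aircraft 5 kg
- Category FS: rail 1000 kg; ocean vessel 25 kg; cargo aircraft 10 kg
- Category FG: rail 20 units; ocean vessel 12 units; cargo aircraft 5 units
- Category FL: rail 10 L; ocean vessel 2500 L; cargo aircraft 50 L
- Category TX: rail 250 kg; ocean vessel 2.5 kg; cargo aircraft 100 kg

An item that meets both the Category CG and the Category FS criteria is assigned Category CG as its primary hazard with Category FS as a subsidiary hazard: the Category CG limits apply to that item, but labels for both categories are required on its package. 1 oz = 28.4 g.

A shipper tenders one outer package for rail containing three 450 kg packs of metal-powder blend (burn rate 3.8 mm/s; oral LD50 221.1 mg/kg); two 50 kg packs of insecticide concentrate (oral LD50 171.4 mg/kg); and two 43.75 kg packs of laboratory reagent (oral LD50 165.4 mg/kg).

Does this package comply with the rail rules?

With burn rate 3.8 mm/s (> 2 mm/s), the metal-powder blend falls in Category FS.
Insecticide concentrate: oral LD50 171.4 mg/kg < 200 mg/kg → Category TX (Toxic).
Laboratory reagent: oral LD50 165.4 mg/kg < 200 mg/kg → Category TX (Toxic).
Total Category TX: (two 50 kg packs = 100 kg) + (two 43.75 kg packs = 87.5 kg) = 187.5 kg.
187.5 kg is within the rail limit of 250 kg for Category TX.
Category FS quantity: three 450 kg packs = 1350 kg.
1350 kg > 1000 kg (rail limit, Category FS) — over the limit.

No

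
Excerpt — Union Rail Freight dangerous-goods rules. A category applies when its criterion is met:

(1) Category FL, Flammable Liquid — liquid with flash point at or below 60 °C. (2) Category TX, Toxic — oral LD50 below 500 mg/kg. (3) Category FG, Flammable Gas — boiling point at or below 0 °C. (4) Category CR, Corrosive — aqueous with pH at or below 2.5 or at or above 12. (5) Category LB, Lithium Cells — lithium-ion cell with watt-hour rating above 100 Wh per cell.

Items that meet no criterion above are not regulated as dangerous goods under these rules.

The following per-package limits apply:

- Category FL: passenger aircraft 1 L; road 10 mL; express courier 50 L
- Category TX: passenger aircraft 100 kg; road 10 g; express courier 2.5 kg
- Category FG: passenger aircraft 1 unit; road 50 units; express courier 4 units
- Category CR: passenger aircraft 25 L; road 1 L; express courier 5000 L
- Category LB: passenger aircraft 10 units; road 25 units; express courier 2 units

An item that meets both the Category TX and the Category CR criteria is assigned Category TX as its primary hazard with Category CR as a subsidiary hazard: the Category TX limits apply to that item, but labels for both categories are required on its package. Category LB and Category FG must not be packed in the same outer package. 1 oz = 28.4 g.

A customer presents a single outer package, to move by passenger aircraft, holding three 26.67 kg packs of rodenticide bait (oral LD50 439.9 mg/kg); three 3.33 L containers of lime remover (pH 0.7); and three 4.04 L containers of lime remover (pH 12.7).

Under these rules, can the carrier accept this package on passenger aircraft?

Rodenticide bait: oral LD50 439.9 mg/kg < 500 mg/kg → Category TX (Toxic).
Lime remover: pH 0.7 ≤ 2.5 → Category CR (Corrosive).
Lime remover: pH 12.7 ≥ 12 → Category CR (Corrosive).
Total Category CR: (three 3.33 L containers = 9.99 L) + (three 4.04 L containers = 12.12 L) = 22.11 L.
22.11 L is within the passenger aircraft limit of 25 L for Category CR.
Category TX quantity: three 26.67 kg packs = 80.01 kg.
That is within the Category TX passenger aircraft limit of 100 kg.
The segregation rule (Category LB with Category FG) does not apply to Category CR with Category TX.
Every hazard category is within its passenger aircraft limit and no segregation rule is violated.

Yes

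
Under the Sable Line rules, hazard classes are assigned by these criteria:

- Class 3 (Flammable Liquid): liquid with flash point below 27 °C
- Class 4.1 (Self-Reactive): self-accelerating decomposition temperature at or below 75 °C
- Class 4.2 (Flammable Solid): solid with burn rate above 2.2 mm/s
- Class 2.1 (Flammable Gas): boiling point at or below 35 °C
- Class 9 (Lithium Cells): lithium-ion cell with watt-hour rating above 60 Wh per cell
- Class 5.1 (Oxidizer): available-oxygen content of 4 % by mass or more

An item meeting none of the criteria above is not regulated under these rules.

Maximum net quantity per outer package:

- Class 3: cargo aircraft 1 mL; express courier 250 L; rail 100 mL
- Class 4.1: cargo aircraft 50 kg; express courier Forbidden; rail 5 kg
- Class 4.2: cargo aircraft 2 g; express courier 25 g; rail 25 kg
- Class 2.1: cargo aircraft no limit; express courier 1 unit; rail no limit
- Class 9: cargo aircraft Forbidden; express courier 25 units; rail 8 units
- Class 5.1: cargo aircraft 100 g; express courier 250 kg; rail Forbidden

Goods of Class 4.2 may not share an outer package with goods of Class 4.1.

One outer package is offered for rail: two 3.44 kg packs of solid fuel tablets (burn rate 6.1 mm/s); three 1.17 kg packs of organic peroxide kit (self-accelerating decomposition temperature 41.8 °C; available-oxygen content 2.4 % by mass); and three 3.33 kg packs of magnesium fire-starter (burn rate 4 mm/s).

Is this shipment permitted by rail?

The solid fuel tablets have burn rate 6.1 mm/s, which is > 2.2 mm/s, so they are Class 4.2 (Flammable Solid).
With self-accelerating decomposition temperature 41.8 °C (≤ 75 °C), the organic peroxide kit falls in Class 4.1.
With burn rate 4 mm/s (> 2.2 mm/s), the magnesium fire-starter falls in Class 4.2.
Class 4.2 net quantity: (two 3.44 kg packs = 6.88 kg) + (three 3.33 kg packs = 9.99 kg) = 16.87 kg.
16.87 kg ≤ 25 kg (rail limit, Class 4.2) — within limit.
Class 4.1 quantity: three 1.17 kg packs = 3.51 kg.
3.51 kg ≤ 5 kg (rail limit, Class 4.1) — within limit.
Class 4.2 and Class 4.1 may not share an outer package.

No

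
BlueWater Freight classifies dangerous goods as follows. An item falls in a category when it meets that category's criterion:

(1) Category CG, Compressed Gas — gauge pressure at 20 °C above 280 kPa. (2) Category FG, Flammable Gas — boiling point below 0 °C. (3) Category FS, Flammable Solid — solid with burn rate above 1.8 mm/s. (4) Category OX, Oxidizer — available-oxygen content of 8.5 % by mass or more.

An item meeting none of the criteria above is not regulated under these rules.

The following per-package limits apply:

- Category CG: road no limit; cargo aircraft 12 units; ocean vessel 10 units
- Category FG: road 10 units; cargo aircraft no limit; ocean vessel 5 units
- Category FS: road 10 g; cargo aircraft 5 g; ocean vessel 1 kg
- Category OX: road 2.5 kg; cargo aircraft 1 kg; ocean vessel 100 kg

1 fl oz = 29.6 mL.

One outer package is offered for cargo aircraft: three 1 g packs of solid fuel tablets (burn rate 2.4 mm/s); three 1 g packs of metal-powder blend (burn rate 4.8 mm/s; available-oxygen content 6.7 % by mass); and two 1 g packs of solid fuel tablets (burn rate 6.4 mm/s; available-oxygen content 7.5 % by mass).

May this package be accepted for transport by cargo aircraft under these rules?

No

Burn rate 2.4 mm/s meets the Category FS criterion (Flammable Solid), so the solid fuel tablets are Category FS.
Metal-powder blend: burn rate 4.8 mm/s > 1.8 mm/s → Category FS (Flammable Solid).
Solid fuel tablets: burn rate 6.4 mm/s > 1.8 mm/s → Category FS (Flammable Solid).
Category FS net quantity: (three 1 g packs = 3 g) + (three 1 g packs = 3 g) + (two 1 g packs = 2 g) = 8 g.
8 g > 5 g (cargo aircraft limit, Category FS) — over the limit.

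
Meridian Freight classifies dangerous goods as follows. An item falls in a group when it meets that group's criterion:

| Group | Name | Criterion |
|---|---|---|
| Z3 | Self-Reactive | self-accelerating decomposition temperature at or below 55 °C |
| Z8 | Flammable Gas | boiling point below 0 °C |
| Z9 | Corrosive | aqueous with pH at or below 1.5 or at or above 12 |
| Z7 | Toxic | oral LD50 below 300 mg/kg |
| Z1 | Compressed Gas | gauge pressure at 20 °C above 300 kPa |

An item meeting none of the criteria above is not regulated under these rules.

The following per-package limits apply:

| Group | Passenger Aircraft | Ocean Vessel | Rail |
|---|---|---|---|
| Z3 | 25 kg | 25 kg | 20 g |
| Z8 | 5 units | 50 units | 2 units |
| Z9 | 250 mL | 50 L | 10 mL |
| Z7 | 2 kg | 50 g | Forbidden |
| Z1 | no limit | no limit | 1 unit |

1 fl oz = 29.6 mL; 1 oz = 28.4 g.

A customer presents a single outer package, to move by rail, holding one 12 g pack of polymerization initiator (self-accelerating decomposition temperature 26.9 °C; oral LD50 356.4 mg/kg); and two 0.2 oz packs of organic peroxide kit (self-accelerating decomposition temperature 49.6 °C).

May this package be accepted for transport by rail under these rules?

No

Self-accelerating decomposition temperature 26.9 °C meets the Group Z3 criterion (Self-Reactive), so the polymerization initiator is Group Z3.
The organic peroxide kit has self-accelerating decomposition temperature 49.6 °C, which is ≤ 55 °C, so it is Group Z3 (Self-Reactive).
Total Group Z3: 12 g + (two 0.2 oz packs = 11.36 g) = 23.36 g.
23.36 g exceeds the rail limit of 20 g for Group Z3.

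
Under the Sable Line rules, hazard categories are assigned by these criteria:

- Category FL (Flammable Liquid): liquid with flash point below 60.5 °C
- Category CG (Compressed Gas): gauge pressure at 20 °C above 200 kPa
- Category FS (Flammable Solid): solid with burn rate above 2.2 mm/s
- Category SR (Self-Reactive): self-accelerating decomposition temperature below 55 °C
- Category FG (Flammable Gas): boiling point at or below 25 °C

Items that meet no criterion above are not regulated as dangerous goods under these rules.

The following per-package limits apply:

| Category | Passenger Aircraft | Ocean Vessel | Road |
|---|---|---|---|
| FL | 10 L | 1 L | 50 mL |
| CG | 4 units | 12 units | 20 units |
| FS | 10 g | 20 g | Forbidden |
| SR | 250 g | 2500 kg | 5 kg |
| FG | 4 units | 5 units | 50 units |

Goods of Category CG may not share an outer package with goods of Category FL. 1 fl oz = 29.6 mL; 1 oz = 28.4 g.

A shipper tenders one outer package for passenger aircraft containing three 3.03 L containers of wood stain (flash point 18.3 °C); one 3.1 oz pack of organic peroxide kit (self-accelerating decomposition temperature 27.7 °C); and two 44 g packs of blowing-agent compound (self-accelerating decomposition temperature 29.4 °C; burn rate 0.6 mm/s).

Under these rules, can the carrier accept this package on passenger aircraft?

Yes

The wood stain has flash point 18.3 °C, which is < 60.5 °C, so it is Category FL (Flammable Liquid).
Self-accelerating decomposition temperature 27.7 °C meets the Category SR criterion (Self-Reactive), so the organic peroxide kit is Category SR.
With self-accelerating decomposition temperature 29.4 °C (< 55 °C), the blowing-agent compound falls in Category SR.
Category FL quantity: three 3.03 L containers = 9.09 L.
9.09 L is within the passenger aircraft limit of 10 L for Category FL.
Total Category SR: (one 3.1 oz pack = 88.04 g) + (two 44 g packs = 88 g) = 176.04 g.
176.04 g ≤ 250 g (passenger aircraft limit, Category SR) — within limit.
The segregation rule (Category CG with Category FL) does not apply to Category FL with Category SR.
Every hazard category is within its passenger aircraft limit and no segregation rule is violated.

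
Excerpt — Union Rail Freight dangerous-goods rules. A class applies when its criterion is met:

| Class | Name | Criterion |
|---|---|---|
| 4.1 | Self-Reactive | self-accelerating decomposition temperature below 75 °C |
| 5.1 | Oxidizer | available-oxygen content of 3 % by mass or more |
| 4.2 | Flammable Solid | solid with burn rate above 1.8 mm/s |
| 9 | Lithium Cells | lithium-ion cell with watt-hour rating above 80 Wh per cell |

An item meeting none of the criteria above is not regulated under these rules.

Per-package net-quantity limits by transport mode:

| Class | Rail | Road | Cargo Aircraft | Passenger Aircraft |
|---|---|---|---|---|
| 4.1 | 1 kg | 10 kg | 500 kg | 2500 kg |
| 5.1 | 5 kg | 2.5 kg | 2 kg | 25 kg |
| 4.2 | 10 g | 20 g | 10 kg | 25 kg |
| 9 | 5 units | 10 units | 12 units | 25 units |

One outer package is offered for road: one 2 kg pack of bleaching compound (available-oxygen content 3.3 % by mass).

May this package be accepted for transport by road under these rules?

Available-oxygen content 3.3 % by mass meets the Class 5.1 criterion (Oxidizer), so the bleaching compound is Class 5.1.
Class 5.1 quantity: 2 kg.
That is within the Class 5.1 road limit of 2.5 kg.

Yes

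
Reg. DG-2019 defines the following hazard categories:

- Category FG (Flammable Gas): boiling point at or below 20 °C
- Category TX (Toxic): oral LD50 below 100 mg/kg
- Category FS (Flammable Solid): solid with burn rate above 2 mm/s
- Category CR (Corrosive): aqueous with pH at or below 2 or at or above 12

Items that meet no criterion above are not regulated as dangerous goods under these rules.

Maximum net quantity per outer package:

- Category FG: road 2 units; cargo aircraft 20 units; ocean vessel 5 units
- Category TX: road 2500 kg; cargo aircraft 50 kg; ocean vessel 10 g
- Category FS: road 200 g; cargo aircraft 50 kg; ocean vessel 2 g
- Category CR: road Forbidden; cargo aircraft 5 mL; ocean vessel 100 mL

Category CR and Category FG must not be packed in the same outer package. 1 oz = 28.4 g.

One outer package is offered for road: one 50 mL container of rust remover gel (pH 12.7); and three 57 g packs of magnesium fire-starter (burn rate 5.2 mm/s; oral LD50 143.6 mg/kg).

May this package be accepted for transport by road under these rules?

pH 12.7 meets the Category CR criterion (Corrosive), so the rust remover gel is Category CR.
Burn rate 5.2 mm/s meets the Category FS criterion (Flammable Solid), so the magnesium fire-starter is Category FS.
Category FS quantity: three 57 g packs = 171 g.
171 g is within the road limit of 200 g for Category FS.
Category CR quantity: 50 mL.
Category CR is Forbidden by road.
The segregation rule (Category CR with Category FG) does not apply to Category FS with Category CR.

No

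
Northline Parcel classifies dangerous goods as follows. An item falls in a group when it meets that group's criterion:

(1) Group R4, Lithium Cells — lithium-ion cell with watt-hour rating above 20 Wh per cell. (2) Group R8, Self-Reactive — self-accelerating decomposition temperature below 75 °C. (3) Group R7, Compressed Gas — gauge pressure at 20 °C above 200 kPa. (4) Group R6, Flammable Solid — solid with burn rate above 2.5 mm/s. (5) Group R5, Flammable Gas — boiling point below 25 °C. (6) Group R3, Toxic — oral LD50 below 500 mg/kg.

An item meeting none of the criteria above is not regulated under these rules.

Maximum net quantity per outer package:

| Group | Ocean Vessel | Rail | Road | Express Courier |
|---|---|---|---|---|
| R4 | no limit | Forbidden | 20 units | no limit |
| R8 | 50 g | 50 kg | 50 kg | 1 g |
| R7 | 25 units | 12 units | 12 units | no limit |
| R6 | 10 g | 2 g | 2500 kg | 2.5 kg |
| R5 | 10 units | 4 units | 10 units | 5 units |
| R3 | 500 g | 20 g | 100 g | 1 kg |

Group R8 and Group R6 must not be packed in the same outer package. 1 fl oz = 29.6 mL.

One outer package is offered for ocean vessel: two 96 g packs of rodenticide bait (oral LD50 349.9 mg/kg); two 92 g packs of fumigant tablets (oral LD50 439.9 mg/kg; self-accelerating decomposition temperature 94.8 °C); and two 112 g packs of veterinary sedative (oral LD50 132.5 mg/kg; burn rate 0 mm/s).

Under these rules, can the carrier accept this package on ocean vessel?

With oral LD50 349.9 mg/kg (< 500 mg/kg), the rodenticide bait falls in Group R3.
The fumigant tablets have oral LD50 439.9 mg/kg, which is < 500 mg/kg, so they are Group R3 (Toxic).
Veterinary sedative: oral LD50 132.5 mg/kg < 500 mg/kg → Group R3 (Toxic).
Group R3 net quantity: (two 96 g packs = 192 g) + (two 92 g packs = 184 g) + (two 112 g packs = 224 g) = 600 g.
600 g exceeds the ocean vessel limit of 500 g for Group R3.

No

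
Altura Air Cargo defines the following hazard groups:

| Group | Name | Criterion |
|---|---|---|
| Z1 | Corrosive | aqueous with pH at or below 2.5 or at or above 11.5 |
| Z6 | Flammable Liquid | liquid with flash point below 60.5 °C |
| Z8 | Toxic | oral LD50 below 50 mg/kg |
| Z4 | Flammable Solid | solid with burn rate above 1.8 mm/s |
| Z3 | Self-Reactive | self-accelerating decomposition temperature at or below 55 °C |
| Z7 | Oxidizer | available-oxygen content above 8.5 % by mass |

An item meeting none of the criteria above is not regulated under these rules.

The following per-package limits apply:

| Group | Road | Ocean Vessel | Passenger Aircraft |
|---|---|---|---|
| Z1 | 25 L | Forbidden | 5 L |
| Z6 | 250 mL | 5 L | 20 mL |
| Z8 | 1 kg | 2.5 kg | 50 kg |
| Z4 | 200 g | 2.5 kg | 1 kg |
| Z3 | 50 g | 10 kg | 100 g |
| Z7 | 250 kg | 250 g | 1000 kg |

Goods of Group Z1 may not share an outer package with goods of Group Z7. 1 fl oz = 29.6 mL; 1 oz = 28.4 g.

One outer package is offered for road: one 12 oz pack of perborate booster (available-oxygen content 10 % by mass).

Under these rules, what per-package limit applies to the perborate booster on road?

250 kg

Available-oxygen content 10 % by mass meets the Group Z7 criterion (Oxidizer), so the perborate booster is Group Z7.
The road limit for Group Z7 is 250 kg.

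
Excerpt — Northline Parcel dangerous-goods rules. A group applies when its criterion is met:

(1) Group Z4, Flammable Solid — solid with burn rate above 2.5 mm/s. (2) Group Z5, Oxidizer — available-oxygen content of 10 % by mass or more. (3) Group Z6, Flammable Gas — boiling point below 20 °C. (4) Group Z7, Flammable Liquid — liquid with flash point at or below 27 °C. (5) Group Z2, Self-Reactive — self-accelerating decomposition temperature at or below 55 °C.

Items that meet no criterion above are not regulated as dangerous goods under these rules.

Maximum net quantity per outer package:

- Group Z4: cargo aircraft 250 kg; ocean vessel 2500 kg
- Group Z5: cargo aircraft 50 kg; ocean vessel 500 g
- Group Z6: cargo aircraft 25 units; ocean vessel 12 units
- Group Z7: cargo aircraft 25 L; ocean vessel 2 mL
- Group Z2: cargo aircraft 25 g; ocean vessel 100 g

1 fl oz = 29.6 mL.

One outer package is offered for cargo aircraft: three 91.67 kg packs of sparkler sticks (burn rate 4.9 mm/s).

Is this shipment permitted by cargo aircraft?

With burn rate 4.9 mm/s (> 2.5 mm/s), the sparkler sticks fall in Group Z4.
Group Z4 quantity: three 91.67 kg packs = 275.01 kg.
That exceeds the Group Z4 cargo aircraft limit of 250 kg.

No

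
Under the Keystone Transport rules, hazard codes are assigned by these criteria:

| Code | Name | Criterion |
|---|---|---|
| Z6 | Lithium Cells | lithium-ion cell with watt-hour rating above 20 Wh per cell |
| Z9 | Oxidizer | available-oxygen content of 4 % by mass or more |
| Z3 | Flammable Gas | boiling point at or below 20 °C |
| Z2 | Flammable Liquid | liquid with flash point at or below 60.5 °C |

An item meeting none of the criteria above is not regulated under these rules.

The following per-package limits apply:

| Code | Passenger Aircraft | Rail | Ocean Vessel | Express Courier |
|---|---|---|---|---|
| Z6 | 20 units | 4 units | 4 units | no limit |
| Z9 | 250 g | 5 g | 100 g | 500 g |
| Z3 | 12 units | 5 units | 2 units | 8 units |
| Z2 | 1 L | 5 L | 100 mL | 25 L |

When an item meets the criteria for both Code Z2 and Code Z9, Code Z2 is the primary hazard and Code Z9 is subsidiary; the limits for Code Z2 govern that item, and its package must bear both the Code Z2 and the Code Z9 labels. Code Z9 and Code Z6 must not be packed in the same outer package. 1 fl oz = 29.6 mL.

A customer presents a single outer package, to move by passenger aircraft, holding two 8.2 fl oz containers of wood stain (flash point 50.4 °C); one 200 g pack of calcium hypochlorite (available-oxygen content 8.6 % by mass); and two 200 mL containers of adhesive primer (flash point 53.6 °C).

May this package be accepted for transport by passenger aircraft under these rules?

Yes

With flash point 50.4 °C (≤ 60.5 °C), the wood stain falls in Code Z2.
Calcium hypochlorite: available-oxygen content 8.6 % by mass ≥ 4 % by mass → Code Z9 (Oxidizer).
Adhesive primer: flash point 53.6 °C ≤ 60.5 °C → Code Z2 (Flammable Liquid).
Code Z9 quantity: 200 g.
That is within the Code Z9 passenger aircraft limit of 250 g.
Total Code Z2: (two 8.2 fl oz containers = 485.44 mL) + (two 200 mL containers = 400 mL) = 885.44 mL.
885.44 mL ≤ 1 L (passenger aircraft limit, Code Z2) — within limit.
The segregation rule (Code Z9 with Code Z6) does not apply to Code Z9 with Code Z2.
Every hazard code is within its passenger aircraft limit and no segregation rule is violated.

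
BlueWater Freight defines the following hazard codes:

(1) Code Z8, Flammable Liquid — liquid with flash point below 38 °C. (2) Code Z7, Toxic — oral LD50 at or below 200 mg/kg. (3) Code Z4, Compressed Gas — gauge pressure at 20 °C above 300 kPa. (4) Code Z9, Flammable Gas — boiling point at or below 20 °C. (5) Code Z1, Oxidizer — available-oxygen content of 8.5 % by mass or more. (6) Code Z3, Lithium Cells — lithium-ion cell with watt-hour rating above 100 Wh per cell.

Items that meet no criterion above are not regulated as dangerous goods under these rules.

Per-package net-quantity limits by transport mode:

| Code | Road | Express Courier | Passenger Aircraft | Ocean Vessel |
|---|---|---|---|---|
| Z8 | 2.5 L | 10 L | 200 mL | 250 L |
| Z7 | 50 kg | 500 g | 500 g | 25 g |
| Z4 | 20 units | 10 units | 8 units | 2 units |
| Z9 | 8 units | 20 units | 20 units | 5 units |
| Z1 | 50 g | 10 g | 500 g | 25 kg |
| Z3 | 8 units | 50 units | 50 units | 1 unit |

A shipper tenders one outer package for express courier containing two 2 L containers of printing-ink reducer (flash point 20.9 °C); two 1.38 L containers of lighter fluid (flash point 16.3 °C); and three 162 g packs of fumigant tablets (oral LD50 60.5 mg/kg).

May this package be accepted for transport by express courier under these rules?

Printing-ink reducer: flash point 20.9 °C < 38 °C → Code Z8 (Flammable Liquid).
Lighter fluid: flash point 16.3 °C < 38 °C → Code Z8 (Flammable Liquid).
With oral LD50 60.5 mg/kg (≤ 200 mg/kg), the fumigant tablets fall in Code Z7.
Code Z8 net quantity: (two 2 L containers = 4 L) + (two 1.38 L containers = 2.76 L) = 6.76 L.
6.76 L ≤ 10 L (express courier limit, Code Z8) — within limit.
Code Z7 quantity: three 162 g packs = 486 g.
486 g is within the express courier limit of 500 g for Code Z7.
Every hazard code is within its express courier limit and no segregation rule is violated.

Yes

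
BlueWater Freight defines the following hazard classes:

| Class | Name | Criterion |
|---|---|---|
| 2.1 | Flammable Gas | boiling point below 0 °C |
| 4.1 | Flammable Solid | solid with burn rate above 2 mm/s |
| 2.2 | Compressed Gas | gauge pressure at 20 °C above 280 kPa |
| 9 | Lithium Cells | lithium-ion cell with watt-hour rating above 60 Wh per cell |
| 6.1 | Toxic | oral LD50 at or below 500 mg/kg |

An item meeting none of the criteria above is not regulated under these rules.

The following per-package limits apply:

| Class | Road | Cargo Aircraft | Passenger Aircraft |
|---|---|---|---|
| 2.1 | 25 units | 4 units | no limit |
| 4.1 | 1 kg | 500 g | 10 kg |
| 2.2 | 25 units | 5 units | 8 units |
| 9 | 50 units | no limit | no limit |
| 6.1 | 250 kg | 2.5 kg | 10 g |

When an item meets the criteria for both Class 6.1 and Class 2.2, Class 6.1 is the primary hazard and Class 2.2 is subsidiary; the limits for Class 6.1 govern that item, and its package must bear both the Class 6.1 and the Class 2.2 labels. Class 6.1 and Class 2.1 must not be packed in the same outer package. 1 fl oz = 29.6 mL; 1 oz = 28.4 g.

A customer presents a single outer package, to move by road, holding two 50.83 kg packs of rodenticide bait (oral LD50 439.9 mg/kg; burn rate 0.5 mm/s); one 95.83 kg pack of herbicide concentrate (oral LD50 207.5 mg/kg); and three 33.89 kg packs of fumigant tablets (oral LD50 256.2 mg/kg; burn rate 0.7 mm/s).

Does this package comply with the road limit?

Rodenticide bait: oral LD50 439.9 mg/kg ≤ 500 mg/kg → Class 6.1 (Toxic).
The herbicide concentrate has oral LD50 207.5 mg/kg, which is ≤ 500 mg/kg, so it is Class 6.1 (Toxic).
Fumigant tablets: oral LD50 256.2 mg/kg ≤ 500 mg/kg → Class 6.1 (Toxic).
Class 6.1 net quantity: (two 50.83 kg packs = 101.66 kg) + 95.83 kg + (three 33.89 kg packs = 101.67 kg) = 299.16 kg.
299.16 kg exceeds the road limit of 250 kg for Class 6.1.

No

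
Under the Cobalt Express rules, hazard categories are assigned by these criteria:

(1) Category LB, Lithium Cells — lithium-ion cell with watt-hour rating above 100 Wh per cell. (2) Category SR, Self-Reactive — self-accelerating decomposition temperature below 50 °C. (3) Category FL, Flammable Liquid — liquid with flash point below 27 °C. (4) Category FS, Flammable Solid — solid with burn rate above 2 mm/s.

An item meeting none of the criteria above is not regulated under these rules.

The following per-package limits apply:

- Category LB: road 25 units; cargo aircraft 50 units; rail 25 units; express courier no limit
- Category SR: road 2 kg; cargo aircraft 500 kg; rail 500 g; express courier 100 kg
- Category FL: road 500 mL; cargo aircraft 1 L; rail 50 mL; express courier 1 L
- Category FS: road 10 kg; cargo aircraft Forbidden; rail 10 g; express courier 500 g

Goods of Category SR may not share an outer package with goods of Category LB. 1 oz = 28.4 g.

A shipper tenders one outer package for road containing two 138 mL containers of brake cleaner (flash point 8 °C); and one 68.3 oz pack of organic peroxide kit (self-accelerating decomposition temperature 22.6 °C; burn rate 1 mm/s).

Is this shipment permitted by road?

Yes

The brake cleaner has flash point 8 °C, which is < 27 °C, so it is Category FL (Flammable Liquid).
With self-accelerating decomposition temperature 22.6 °C (< 50 °C), the organic peroxide kit falls in Category SR.
Category SR quantity: one 68.3 oz pack = 1939.72 g.
1939.72 g is within the road limit of 2 kg for Category SR.
Category FL quantity: two 138 mL containers = 276 mL.
276 mL is within the road limit of 500 mL for Category FL.
The segregation rule (Category SR with Category LB) does not apply to Category SR with Category FL.
Every hazard category is within its road limit and no segregation rule is violated.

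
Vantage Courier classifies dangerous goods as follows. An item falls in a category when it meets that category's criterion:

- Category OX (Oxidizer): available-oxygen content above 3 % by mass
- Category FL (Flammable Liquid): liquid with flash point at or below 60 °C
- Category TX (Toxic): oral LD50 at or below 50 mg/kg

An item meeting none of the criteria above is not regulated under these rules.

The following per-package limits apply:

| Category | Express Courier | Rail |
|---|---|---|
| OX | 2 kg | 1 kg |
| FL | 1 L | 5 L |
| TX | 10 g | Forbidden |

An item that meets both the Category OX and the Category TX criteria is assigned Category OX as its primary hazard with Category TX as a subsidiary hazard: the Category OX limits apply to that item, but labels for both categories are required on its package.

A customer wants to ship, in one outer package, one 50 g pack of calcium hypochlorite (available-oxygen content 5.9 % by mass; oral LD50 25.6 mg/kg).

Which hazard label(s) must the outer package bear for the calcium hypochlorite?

Calcium hypochlorite: available-oxygen content 5.9 % by mass > 3 % by mass → Category OX (Oxidizer).
Calcium hypochlorite: oral LD50 25.6 mg/kg ≤ 50 mg/kg → Category TX (Toxic).
By the precedence rule Category OX is primary and Category TX is subsidiary, and that rule requires both labels on the package.

Category OX and TX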